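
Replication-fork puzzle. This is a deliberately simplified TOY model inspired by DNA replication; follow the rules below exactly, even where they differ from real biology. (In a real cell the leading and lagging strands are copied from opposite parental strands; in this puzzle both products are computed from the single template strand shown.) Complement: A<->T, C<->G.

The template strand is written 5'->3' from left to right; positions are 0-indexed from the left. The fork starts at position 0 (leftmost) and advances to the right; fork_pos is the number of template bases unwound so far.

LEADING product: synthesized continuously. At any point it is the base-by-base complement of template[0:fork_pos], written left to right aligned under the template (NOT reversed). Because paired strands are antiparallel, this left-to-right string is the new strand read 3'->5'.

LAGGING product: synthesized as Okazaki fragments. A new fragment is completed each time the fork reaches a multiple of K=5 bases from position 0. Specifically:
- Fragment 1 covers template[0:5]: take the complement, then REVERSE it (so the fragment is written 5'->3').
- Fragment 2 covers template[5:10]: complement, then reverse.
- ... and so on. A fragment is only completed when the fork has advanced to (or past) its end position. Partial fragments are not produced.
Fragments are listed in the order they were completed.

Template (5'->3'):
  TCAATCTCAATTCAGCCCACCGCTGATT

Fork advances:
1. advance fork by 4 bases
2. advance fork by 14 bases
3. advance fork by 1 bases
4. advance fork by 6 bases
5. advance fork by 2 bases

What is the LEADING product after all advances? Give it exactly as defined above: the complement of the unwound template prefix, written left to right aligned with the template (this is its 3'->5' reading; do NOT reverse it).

Answer: AGTTAGAGTTAAGTCGGGTGGCGACTA

Derivation:
Step 1: advance 4 -> fork_pos = 0 + 4 = 4.
Step 2: advance 14 -> fork_pos = 4 + 14 = 18.
Step 3: advance 1 -> fork_pos = 18 + 1 = 19.
Step 4: advance 6 -> fork_pos = 19 + 6 = 25.
Step 5: advance 2 -> fork_pos = 25 + 2 = 27.
Unwound prefix: template[0:27] = TCAATCTCAATTCAGCCCACCGCTGAT
Complement it base by base (A<->T, C<->G), keeping left-to-right order:
  [0:5] TCAAT -> AGTTA
  [5:10] CTCAA -> GAGTT
  [10:15] TTCAG -> AAGTC
  [15:20] CCCAC -> GGGTG
  [20:25] CGCTG -> GCGAC
  [25:27] AT -> TA
Concatenate: AGTTAGAGTTAAGTCGGGTGGCGACTA (length 27; written aligned with the template, i.e. 3'->5').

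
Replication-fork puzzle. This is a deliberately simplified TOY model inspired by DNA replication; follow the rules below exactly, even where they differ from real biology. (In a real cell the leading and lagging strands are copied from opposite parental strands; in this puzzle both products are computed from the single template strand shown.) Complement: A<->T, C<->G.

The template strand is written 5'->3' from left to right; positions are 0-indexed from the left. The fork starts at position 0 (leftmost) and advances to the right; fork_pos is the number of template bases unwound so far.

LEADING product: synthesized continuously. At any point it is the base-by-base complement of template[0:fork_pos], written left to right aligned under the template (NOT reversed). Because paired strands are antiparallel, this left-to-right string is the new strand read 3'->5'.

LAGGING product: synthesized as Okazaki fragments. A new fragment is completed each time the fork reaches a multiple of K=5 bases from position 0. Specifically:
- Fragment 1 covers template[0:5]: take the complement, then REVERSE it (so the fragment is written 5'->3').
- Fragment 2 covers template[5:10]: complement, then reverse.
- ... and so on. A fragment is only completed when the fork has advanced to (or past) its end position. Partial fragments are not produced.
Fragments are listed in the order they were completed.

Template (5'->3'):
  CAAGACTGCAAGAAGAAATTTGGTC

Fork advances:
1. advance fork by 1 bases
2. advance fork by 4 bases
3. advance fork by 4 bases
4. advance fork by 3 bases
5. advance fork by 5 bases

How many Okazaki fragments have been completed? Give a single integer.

Answer: 3

Derivation:
Step 1: advance 1 -> fork_pos = 0 + 1 = 1. Next multiple of 5 is 5 (not reached); still 0 fragment(s).
Step 2: advance 4 -> fork_pos = 1 + 4 = 5. Reached multiple(s) of 5: 5 -> fragment 1 completed (1 total).
Step 3: advance 4 -> fork_pos = 5 + 4 = 9. Next multiple of 5 is 10 (not reached); still 1 fragment(s).
Step 4: advance 3 -> fork_pos = 9 + 3 = 12. Reached multiple(s) of 5: 10 -> fragment 2 completed (2 total).
Step 5: advance 5 -> fork_pos = 12 + 5 = 17. Reached multiple(s) of 5: 15 -> fragment 3 completed (3 total).
Check: final fork_pos = 17; the multiples of 5 that are <= 17 are 5..15 -> 17 // 5 = 3 completed fragment(s).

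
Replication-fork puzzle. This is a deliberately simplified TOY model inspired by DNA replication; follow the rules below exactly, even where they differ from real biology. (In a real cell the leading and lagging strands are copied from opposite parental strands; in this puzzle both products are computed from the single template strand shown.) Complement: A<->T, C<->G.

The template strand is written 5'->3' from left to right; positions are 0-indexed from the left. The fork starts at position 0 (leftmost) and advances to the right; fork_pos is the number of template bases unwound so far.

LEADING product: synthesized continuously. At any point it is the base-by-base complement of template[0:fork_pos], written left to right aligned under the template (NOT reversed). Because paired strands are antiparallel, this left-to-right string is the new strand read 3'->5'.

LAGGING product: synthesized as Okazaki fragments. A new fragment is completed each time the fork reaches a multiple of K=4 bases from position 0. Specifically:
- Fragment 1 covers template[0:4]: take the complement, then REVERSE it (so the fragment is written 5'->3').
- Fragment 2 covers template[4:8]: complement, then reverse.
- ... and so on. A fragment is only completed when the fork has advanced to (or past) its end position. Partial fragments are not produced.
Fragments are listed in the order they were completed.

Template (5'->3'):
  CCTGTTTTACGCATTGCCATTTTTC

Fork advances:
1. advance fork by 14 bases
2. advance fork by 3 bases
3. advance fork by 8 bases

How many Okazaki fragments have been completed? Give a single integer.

Answer: 6

Derivation:
Step 1: advance 14 -> fork_pos = 0 + 14 = 14. Reached multiple(s) of 4: 4, 8, 12 -> fragments 1-3 completed (3 total).
Step 2: advance 3 -> fork_pos = 14 + 3 = 17. Reached multiple(s) of 4: 16 -> fragment 4 completed (4 total).
Step 3: advance 8 -> fork_pos = 17 + 8 = 25. Reached multiple(s) of 4: 20, 24 -> fragments 5-6 completed (6 total).
Check: final fork_pos = 25; the multiples of 4 that are <= 25 are 4..24 -> 25 // 4 = 6 completed fragment(s).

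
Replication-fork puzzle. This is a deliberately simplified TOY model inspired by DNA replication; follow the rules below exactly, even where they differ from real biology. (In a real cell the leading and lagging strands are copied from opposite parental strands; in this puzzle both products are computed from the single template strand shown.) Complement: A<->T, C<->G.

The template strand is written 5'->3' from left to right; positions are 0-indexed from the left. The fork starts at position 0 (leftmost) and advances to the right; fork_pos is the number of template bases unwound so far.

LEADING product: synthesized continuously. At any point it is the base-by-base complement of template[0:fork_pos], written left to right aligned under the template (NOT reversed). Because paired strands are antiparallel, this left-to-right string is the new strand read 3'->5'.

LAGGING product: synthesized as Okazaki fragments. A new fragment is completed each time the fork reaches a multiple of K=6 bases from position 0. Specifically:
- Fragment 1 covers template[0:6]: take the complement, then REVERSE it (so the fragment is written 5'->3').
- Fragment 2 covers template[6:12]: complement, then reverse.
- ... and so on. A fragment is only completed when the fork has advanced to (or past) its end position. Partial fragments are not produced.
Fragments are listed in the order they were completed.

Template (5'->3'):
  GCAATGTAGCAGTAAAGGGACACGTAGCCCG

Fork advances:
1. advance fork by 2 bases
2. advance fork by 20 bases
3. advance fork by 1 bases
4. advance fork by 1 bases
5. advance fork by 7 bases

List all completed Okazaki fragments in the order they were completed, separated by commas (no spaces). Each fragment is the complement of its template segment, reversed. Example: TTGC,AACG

Answer: CATTGC,CTGCTA,CCTTTA,CGTGTC,GGGCTA

Derivation:
Step 1: advance 2 -> fork_pos = 0 + 2 = 2. Next multiple of 6 is 6 (not reached); still 0 fragment(s).
Step 2: advance 20 -> fork_pos = 2 + 20 = 22. Reached multiple(s) of 6: 6, 12, 18 -> fragments 1-3 completed (3 total).
Step 3: advance 1 -> fork_pos = 22 + 1 = 23. Next multiple of 6 is 24 (not reached); still 3 fragment(s).
Step 4: advance 1 -> fork_pos = 23 + 1 = 24. Reached multiple(s) of 6: 24 -> fragment 4 completed (4 total).
Step 5: advance 7 -> fork_pos = 24 + 7 = 31. Reached multiple(s) of 6: 30 -> fragment 5 completed (5 total).
Final fork_pos = 31, so 5 fragment(s) are complete. Build each: template segment -> complement -> reverse.
Fragment 1: template[0:6] = GCAATG -> complement CGTTAC -> reversed CATTGC
Fragment 2: template[6:12] = TAGCAG -> complement ATCGTC -> reversed CTGCTA
Fragment 3: template[12:18] = TAAAGG -> complement ATTTCC -> reversed CCTTTA
Fragment 4: template[18:24] = GACACG -> complement CTGTGC -> reversed CGTGTC
Fragment 5: template[24:30] = TAGCCC -> complement ATCGGG -> reversed GGGCTA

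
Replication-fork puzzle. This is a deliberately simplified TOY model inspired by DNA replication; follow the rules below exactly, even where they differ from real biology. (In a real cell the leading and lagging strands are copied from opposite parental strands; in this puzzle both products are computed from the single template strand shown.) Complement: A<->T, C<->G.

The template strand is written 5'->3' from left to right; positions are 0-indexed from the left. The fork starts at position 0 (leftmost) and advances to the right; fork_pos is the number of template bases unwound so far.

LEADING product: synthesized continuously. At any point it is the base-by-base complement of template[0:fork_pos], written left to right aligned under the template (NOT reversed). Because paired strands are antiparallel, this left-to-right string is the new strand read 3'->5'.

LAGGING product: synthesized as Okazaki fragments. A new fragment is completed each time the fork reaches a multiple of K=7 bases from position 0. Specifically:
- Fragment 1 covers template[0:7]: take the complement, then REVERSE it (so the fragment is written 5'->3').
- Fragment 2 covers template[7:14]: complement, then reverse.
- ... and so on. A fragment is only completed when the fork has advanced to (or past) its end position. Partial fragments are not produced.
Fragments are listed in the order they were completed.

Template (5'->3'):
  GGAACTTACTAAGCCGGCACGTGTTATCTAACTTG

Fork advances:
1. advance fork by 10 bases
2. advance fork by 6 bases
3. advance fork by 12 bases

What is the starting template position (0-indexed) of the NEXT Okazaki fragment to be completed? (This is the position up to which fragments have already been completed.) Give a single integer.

Answer: 28

Derivation:
Step 1: advance 10 -> fork_pos = 0 + 10 = 10. Reached multiple(s) of 7: 7 -> fragment 1 completed (1 total).
Step 2: advance 6 -> fork_pos = 10 + 6 = 16. Reached multiple(s) of 7: 14 -> fragment 2 completed (2 total).
Step 3: advance 12 -> fork_pos = 16 + 12 = 28. Reached multiple(s) of 7: 21, 28 -> fragments 3-4 completed (4 total).
4 fragment(s) completed, covering template[0:28] (4 x 7 = 28). The next fragment, fragment 5, covers template[28:35], so it starts at position 28.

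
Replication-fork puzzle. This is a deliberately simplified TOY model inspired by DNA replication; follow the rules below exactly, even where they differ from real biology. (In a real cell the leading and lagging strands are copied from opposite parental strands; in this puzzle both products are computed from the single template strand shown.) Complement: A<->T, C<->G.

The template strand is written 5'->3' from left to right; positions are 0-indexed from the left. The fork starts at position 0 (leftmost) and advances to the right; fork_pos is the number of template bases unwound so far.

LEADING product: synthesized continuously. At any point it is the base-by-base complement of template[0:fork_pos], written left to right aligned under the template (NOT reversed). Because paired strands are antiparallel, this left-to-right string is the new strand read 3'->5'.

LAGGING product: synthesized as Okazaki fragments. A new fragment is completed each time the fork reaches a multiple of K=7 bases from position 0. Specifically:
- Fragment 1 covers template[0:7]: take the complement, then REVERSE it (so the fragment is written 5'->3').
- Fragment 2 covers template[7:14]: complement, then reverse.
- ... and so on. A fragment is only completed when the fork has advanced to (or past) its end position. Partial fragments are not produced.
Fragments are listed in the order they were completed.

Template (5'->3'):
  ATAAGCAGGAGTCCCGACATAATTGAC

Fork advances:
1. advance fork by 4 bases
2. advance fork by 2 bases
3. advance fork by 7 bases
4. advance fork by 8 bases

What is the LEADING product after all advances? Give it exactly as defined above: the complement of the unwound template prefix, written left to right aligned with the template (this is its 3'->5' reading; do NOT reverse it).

Step 1: advance 4 -> fork_pos = 0 + 4 = 4.
Step 2: advance 2 -> fork_pos = 4 + 2 = 6.
Step 3: advance 7 -> fork_pos = 6 + 7 = 13.
Step 4: advance 8 -> fork_pos = 13 + 8 = 21.
Unwound prefix: template[0:21] = ATAAGCAGGAGTCCCGACATA
Complement it base by base (A<->T, C<->G), keeping left-to-right order:
  [0:5] ATAAG -> TATTC
  [5:10] CAGGA -> GTCCT
  [10:15] GTCCC -> CAGGG
  [15:20] GACAT -> CTGTA
  [20:21] A -> T
Concatenate: TATTCGTCCTCAGGGCTGTAT (length 21; written aligned with the template, i.e. 3'->5').

Answer: TATTCGTCCTCAGGGCTGTAT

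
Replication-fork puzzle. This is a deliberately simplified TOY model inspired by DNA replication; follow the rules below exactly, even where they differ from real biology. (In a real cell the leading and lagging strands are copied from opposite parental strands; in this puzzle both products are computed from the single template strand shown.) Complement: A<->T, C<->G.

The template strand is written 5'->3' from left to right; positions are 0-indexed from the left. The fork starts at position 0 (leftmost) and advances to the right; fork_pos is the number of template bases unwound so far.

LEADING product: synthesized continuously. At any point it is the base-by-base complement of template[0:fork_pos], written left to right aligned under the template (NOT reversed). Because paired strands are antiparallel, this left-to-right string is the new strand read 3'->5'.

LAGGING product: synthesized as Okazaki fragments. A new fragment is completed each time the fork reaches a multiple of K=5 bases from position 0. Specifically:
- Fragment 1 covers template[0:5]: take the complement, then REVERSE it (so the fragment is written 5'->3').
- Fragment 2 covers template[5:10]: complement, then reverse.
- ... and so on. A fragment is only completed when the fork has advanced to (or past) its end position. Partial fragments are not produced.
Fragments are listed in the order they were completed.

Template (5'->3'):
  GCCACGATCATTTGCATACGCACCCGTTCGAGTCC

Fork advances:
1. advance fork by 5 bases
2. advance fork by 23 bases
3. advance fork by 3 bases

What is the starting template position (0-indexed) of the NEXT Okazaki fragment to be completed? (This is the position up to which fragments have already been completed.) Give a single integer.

Answer: 30

Derivation:
Step 1: advance 5 -> fork_pos = 0 + 5 = 5. Reached multiple(s) of 5: 5 -> fragment 1 completed (1 total).
Step 2: advance 23 -> fork_pos = 5 + 23 = 28. Reached multiple(s) of 5: 10, 15, 20, 25 -> fragments 2-5 completed (5 total).
Step 3: advance 3 -> fork_pos = 28 + 3 = 31. Reached multiple(s) of 5: 30 -> fragment 6 completed (6 total).
6 fragment(s) completed, covering template[0:30] (6 x 5 = 30). The next fragment, fragment 7, covers template[30:35], so it starts at position 30.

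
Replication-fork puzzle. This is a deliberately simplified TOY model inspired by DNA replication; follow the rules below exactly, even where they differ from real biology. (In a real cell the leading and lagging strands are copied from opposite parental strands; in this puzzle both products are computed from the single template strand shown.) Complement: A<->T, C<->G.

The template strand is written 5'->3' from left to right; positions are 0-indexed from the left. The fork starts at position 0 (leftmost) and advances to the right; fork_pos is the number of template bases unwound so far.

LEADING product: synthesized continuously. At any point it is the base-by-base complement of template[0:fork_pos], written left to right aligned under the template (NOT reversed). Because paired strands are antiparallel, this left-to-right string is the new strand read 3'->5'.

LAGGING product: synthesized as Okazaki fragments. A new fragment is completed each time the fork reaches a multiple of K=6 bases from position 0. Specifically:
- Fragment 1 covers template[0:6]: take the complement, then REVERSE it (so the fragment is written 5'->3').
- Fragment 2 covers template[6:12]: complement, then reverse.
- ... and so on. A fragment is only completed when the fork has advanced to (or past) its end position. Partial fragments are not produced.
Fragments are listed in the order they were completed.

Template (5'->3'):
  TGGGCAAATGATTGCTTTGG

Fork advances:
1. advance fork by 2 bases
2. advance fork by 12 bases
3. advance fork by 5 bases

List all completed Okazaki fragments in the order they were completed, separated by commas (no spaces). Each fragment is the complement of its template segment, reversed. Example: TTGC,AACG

Step 1: advance 2 -> fork_pos = 0 + 2 = 2. Next multiple of 6 is 6 (not reached); still 0 fragment(s).
Step 2: advance 12 -> fork_pos = 2 + 12 = 14. Reached multiple(s) of 6: 6, 12 -> fragments 1-2 completed (2 total).
Step 3: advance 5 -> fork_pos = 14 + 5 = 19. Reached multiple(s) of 6: 18 -> fragment 3 completed (3 total).
Final fork_pos = 19, so 3 fragment(s) are complete. Build each: template segment -> complement -> reverse.
Fragment 1: template[0:6] = TGGGCA -> complement ACCCGT -> reversed TGCCCA
Fragment 2: template[6:12] = AATGAT -> complement TTACTA -> reversed ATCATT
Fragment 3: template[12:18] = TGCTTT -> complement ACGAAA -> reversed AAAGCA

Answer: TGCCCA,ATCATT,AAAGCA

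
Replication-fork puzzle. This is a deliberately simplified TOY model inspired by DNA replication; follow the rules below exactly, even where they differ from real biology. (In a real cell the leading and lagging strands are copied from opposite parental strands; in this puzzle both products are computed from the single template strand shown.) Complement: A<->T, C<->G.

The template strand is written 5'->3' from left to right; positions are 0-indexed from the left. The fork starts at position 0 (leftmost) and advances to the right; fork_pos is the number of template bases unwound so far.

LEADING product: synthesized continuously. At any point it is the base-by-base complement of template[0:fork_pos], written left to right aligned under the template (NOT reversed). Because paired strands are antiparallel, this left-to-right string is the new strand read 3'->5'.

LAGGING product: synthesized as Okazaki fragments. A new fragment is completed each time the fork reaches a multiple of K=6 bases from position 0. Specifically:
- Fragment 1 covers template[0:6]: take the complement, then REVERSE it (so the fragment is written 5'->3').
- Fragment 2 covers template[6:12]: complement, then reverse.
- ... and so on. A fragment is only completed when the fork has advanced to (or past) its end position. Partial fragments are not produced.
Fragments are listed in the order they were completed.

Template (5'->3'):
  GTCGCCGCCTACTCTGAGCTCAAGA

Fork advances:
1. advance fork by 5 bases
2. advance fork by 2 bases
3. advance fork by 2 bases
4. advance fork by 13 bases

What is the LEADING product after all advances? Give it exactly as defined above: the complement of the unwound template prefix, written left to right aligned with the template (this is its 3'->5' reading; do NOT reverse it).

Answer: CAGCGGCGGATGAGACTCGAGT

Derivation:
Step 1: advance 5 -> fork_pos = 0 + 5 = 5.
Step 2: advance 2 -> fork_pos = 5 + 2 = 7.
Step 3: advance 2 -> fork_pos = 7 + 2 = 9.
Step 4: advance 13 -> fork_pos = 9 + 13 = 22.
Unwound prefix: template[0:22] = GTCGCCGCCTACTCTGAGCTCA
Complement it base by base (A<->T, C<->G), keeping left-to-right order:
  [0:5] GTCGC -> CAGCG
  [5:10] CGCCT -> GCGGA
  [10:15] ACTCT -> TGAGA
  [15:20] GAGCT -> CTCGA
  [20:22] CA -> GT
Concatenate: CAGCGGCGGATGAGACTCGAGT (length 22; written aligned with the template, i.e. 3'->5').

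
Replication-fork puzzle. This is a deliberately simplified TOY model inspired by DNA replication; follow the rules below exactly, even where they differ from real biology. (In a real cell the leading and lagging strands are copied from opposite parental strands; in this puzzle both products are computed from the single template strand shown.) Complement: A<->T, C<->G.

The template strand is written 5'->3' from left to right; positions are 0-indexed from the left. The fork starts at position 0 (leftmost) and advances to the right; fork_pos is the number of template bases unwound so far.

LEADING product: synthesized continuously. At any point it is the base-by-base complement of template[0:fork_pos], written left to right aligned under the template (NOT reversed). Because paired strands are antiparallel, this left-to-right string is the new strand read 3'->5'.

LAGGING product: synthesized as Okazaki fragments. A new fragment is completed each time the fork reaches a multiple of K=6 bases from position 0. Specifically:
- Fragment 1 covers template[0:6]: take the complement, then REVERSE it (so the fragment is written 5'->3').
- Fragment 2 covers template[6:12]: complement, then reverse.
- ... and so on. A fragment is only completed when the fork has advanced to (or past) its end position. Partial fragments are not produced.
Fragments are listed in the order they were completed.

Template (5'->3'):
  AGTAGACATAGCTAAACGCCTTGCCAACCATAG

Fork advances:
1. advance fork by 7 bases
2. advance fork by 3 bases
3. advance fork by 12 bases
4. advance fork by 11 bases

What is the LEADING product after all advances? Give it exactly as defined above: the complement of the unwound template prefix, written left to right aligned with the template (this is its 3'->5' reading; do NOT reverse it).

Answer: TCATCTGTATCGATTTGCGGAACGGTTGGTATC

Derivation:
Step 1: advance 7 -> fork_pos = 0 + 7 = 7.
Step 2: advance 3 -> fork_pos = 7 + 3 = 10.
Step 3: advance 12 -> fork_pos = 10 + 12 = 22.
Step 4: advance 11 -> fork_pos = 22 + 11 = 33.
Unwound prefix: template[0:33] = AGTAGACATAGCTAAACGCCTTGCCAACCATAG
Complement it base by base (A<->T, C<->G), keeping left-to-right order:
  [0:5] AGTAG -> TCATC
  [5:10] ACATA -> TGTAT
  [10:15] GCTAA -> CGATT
  [15:20] ACGCC -> TGCGG
  [20:25] TTGCC -> AACGG
  [25:30] AACCA -> TTGGT
  [30:33] TAG -> ATC
Concatenate: TCATCTGTATCGATTTGCGGAACGGTTGGTATC (length 33; written aligned with the template, i.e. 3'->5').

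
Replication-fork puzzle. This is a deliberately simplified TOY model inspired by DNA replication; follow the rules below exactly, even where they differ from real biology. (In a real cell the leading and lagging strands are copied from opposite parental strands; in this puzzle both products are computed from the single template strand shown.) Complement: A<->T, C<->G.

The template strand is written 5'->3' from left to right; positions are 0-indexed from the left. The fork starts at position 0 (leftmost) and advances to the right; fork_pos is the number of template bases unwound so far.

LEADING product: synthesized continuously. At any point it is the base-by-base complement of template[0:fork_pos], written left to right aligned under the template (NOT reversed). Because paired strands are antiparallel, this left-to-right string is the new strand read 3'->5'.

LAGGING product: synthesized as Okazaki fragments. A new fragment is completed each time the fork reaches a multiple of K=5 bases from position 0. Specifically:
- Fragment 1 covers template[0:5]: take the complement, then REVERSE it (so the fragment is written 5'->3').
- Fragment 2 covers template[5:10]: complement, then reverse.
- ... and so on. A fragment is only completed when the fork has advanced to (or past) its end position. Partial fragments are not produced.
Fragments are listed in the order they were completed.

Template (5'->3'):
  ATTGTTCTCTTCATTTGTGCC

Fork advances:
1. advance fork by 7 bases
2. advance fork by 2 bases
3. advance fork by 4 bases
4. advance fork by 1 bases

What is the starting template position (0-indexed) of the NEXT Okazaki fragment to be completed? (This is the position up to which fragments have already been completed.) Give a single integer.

Answer: 10

Derivation:
Step 1: advance 7 -> fork_pos = 0 + 7 = 7. Reached multiple(s) of 5: 5 -> fragment 1 completed (1 total).
Step 2: advance 2 -> fork_pos = 7 + 2 = 9. Next multiple of 5 is 10 (not reached); still 1 fragment(s).
Step 3: advance 4 -> fork_pos = 9 + 4 = 13. Reached multiple(s) of 5: 10 -> fragment 2 completed (2 total).
Step 4: advance 1 -> fork_pos = 13 + 1 = 14. Next multiple of 5 is 15 (not reached); still 2 fragment(s).
2 fragment(s) completed, covering template[0:10] (2 x 5 = 10). The next fragment, fragment 3, covers template[10:15], so it starts at position 10.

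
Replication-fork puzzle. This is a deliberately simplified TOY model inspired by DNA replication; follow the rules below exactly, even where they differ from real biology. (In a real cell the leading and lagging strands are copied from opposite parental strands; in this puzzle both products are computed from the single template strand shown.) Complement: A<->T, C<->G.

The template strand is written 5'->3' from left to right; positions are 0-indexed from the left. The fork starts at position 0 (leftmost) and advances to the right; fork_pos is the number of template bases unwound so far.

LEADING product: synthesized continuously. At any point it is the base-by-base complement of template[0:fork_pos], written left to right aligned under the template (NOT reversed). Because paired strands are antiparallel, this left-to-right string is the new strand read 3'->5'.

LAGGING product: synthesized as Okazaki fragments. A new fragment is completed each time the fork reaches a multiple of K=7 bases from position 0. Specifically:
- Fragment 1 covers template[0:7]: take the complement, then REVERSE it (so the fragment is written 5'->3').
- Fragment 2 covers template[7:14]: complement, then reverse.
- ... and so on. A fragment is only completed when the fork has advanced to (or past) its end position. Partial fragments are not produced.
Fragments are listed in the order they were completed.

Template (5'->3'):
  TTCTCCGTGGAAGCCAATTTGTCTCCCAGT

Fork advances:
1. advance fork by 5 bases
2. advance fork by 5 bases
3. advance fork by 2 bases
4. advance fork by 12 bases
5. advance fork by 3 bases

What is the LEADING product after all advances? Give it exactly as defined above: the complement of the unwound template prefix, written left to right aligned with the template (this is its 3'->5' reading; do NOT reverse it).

Step 1: advance 5 -> fork_pos = 0 + 5 = 5.
Step 2: advance 5 -> fork_pos = 5 + 5 = 10.
Step 3: advance 2 -> fork_pos = 10 + 2 = 12.
Step 4: advance 12 -> fork_pos = 12 + 12 = 24.
Step 5: advance 3 -> fork_pos = 24 + 3 = 27.
Unwound prefix: template[0:27] = TTCTCCGTGGAAGCCAATTTGTCTCCC
Complement it base by base (A<->T, C<->G), keeping left-to-right order:
  [0:5] TTCTC -> AAGAG
  [5:10] CGTGG -> GCACC
  [10:15] AAGCC -> TTCGG
  [15:20] AATTT -> TTAAA
  [20:25] GTCTC -> CAGAG
  [25:27] CC -> GG
Concatenate: AAGAGGCACCTTCGGTTAAACAGAGGG (length 27; written aligned with the template, i.e. 3'->5').

Answer: AAGAGGCACCTTCGGTTAAACAGAGGG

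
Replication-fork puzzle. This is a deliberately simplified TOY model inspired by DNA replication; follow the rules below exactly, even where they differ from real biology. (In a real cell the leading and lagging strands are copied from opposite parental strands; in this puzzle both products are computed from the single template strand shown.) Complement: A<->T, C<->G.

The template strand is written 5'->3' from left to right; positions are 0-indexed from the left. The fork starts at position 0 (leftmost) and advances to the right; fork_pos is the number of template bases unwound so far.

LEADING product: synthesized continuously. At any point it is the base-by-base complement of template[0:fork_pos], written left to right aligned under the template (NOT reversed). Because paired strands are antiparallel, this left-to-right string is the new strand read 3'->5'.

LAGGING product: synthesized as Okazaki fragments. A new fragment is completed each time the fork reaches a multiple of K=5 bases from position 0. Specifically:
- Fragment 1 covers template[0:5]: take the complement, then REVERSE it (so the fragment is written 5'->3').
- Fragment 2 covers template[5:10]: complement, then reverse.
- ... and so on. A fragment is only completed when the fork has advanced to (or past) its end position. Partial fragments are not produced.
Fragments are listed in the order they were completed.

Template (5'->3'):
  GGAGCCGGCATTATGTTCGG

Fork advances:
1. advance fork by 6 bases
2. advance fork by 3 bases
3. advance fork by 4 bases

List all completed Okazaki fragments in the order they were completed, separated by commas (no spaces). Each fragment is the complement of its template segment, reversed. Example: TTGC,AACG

Step 1: advance 6 -> fork_pos = 0 + 6 = 6. Reached multiple(s) of 5: 5 -> fragment 1 completed (1 total).
Step 2: advance 3 -> fork_pos = 6 + 3 = 9. Next multiple of 5 is 10 (not reached); still 1 fragment(s).
Step 3: advance 4 -> fork_pos = 9 + 4 = 13. Reached multiple(s) of 5: 10 -> fragment 2 completed (2 total).
Final fork_pos = 13, so 2 fragment(s) are complete. Build each: template segment -> complement -> reverse.
Fragment 1: template[0:5] = GGAGC -> complement CCTCG -> reversed GCTCC
Fragment 2: template[5:10] = CGGCA -> complement GCCGT -> reversed TGCCG

Answer: GCTCC,TGCCG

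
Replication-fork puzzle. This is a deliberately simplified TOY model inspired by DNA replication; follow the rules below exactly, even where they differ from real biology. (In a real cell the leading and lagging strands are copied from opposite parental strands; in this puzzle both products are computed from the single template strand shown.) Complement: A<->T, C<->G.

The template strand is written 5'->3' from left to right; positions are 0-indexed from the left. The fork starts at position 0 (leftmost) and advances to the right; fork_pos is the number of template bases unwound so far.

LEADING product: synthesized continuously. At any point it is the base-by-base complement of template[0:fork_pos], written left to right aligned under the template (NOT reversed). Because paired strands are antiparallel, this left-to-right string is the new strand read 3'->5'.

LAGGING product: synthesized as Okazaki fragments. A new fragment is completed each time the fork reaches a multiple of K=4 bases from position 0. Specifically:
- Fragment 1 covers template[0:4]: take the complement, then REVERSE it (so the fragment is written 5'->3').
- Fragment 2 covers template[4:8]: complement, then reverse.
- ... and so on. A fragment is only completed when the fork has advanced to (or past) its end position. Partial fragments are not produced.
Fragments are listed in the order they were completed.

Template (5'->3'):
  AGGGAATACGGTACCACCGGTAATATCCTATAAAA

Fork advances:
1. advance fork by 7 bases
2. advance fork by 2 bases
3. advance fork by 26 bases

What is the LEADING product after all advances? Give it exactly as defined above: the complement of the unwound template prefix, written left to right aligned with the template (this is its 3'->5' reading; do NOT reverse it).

Step 1: advance 7 -> fork_pos = 0 + 7 = 7.
Step 2: advance 2 -> fork_pos = 7 + 2 = 9.
Step 3: advance 26 -> fork_pos = 9 + 26 = 35.
Unwound prefix: template[0:35] = AGGGAATACGGTACCACCGGTAATATCCTATAAAA
Complement it base by base (A<->T, C<->G), keeping left-to-right order:
  [0:5] AGGGA -> TCCCT
  [5:10] ATACG -> TATGC
  [10:15] GTACC -> CATGG
  [15:20] ACCGG -> TGGCC
  [20:25] TAATA -> ATTAT
  [25:30] TCCTA -> AGGAT
  [30:35] TAAAA -> ATTTT
Concatenate: TCCCTTATGCCATGGTGGCCATTATAGGATATTTT (length 35; written aligned with the template, i.e. 3'->5').

Answer: TCCCTTATGCCATGGTGGCCATTATAGGATATTTT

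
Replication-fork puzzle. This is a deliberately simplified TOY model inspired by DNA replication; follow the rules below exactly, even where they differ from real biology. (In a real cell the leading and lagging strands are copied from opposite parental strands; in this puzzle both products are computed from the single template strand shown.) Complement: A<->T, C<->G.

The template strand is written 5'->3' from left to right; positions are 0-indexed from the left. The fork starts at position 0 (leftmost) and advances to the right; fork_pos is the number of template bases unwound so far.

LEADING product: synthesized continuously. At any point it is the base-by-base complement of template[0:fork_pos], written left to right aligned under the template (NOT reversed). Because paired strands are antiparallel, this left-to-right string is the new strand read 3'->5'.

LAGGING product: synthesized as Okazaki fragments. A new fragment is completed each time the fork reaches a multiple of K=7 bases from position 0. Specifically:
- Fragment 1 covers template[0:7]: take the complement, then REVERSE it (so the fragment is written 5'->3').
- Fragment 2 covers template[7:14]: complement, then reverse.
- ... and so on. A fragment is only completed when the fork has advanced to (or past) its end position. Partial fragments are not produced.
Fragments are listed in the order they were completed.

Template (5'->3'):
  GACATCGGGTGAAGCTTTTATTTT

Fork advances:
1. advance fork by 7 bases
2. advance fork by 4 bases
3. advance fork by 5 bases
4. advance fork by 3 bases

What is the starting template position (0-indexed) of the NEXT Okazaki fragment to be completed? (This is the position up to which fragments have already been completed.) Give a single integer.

Answer: 14

Derivation:
Step 1: advance 7 -> fork_pos = 0 + 7 = 7. Reached multiple(s) of 7: 7 -> fragment 1 completed (1 total).
Step 2: advance 4 -> fork_pos = 7 + 4 = 11. Next multiple of 7 is 14 (not reached); still 1 fragment(s).
Step 3: advance 5 -> fork_pos = 11 + 5 = 16. Reached multiple(s) of 7: 14 -> fragment 2 completed (2 total).
Step 4: advance 3 -> fork_pos = 16 + 3 = 19. Next multiple of 7 is 21 (not reached); still 2 fragment(s).
2 fragment(s) completed, covering template[0:14] (2 x 7 = 14). The next fragment, fragment 3, covers template[14:21], so it starts at position 14.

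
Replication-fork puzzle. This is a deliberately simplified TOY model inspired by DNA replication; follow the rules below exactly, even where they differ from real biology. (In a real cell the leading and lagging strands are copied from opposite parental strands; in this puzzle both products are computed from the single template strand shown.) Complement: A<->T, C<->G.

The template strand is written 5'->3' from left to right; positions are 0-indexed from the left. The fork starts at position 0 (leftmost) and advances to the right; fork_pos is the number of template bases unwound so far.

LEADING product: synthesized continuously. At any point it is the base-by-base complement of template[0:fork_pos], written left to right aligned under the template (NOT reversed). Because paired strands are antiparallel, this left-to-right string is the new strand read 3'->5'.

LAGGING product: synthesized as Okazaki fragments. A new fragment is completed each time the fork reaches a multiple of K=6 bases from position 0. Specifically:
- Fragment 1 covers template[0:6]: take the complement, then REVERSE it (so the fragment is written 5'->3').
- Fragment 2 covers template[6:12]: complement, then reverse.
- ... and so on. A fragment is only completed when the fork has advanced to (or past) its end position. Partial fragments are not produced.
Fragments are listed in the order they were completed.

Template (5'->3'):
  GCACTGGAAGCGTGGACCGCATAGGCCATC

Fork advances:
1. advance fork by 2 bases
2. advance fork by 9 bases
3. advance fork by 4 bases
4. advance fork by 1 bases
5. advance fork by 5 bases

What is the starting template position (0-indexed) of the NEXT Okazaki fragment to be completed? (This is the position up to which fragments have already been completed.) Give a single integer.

Step 1: advance 2 -> fork_pos = 0 + 2 = 2. Next multiple of 6 is 6 (not reached); still 0 fragment(s).
Step 2: advance 9 -> fork_pos = 2 + 9 = 11. Reached multiple(s) of 6: 6 -> fragment 1 completed (1 total).
Step 3: advance 4 -> fork_pos = 11 + 4 = 15. Reached multiple(s) of 6: 12 -> fragment 2 completed (2 total).
Step 4: advance 1 -> fork_pos = 15 + 1 = 16. Next multiple of 6 is 18 (not reached); still 2 fragment(s).
Step 5: advance 5 -> fork_pos = 16 + 5 = 21. Reached multiple(s) of 6: 18 -> fragment 3 completed (3 total).
3 fragment(s) completed, covering template[0:18] (3 x 6 = 18). The next fragment, fragment 4, covers template[18:24], so it starts at position 18.

Answer: 18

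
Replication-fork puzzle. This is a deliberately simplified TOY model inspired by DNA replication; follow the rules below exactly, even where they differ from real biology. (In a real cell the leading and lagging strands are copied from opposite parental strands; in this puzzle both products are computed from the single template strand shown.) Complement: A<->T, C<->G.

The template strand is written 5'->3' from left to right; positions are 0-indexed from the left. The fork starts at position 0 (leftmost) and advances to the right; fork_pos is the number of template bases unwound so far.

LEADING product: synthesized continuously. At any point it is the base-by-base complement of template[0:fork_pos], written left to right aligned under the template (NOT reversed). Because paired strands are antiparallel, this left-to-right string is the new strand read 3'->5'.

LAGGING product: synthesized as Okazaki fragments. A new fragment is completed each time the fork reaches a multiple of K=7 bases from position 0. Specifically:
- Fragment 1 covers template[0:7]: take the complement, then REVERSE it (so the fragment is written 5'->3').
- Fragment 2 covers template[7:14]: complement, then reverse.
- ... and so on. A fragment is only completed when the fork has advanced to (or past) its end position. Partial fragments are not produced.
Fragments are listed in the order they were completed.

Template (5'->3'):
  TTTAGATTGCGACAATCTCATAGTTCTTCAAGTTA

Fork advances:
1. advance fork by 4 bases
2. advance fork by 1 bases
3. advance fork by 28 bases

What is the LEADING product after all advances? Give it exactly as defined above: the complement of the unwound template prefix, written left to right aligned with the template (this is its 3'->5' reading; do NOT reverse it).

Answer: AAATCTAACGCTGTTAGAGTATCAAGAAGTTCA

Derivation:
Step 1: advance 4 -> fork_pos = 0 + 4 = 4.
Step 2: advance 1 -> fork_pos = 4 + 1 = 5.
Step 3: advance 28 -> fork_pos = 5 + 28 = 33.
Unwound prefix: template[0:33] = TTTAGATTGCGACAATCTCATAGTTCTTCAAGT
Complement it base by base (A<->T, C<->G), keeping left-to-right order:
  [0:5] TTTAG -> AAATC
  [5:10] ATTGC -> TAACG
  [10:15] GACAA -> CTGTT
  [15:20] TCTCA -> AGAGT
  [20:25] TAGTT -> ATCAA
  [25:30] CTTCA -> GAAGT
  [30:33] AGT -> TCA
Concatenate: AAATCTAACGCTGTTAGAGTATCAAGAAGTTCA (length 33; written aligned with the template, i.e. 3'->5').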